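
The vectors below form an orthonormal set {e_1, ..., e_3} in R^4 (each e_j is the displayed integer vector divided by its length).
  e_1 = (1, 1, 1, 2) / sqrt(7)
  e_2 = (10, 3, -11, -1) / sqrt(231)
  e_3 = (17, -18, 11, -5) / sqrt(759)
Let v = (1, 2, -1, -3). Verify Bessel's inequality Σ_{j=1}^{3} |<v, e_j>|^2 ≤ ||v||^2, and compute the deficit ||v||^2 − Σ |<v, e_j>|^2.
Σ |<v, e_j>|^2 = 149/23; ||v||^2 = 15; deficit = 196/23

Write each e_j = u_j / sqrt(<u_j, u_j>) where u_j is the displayed integer vector. Then <v, e_j> = <v, u_j> / sqrt(<u_j, u_j>), so |<v, e_j>|^2 = <v, u_j>^2 / <u_j, u_j>.
Coefficients: <v, e_1> = -4/sqrt(7), <v, e_2> = 30/sqrt(231), <v, e_3> = -15/sqrt(759).
Square and sum: Σ |<v, e_j>|^2 = 149/23.
Compute ||v||^2 = v·v = 15.
Deficit = 15 − 149/23 = 196/23 ≥ 0, confirming Bessel's inequality. (The deficit equals ||v − Σ <v,e_j> e_j||^2, the squared distance from v to span{e_j}.)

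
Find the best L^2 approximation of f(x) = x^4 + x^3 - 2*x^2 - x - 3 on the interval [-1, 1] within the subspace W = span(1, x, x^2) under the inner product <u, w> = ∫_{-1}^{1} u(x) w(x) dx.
g(x) = -8*x^2/7 - 2*x/5 - 108/35

The best approximation g ∈ W is the orthogonal projection of f onto W. Writing g = a_0 + a_1 x + a_2 x^2, the coefficients solve the normal equations G · a = b where
  G_{ij} = <φ_i, φ_j> and b_i = <f, φ_i>, with φ_0 = 1, φ_1 = x, φ_2 = x^2.
G =
  [2, 0, 2/3]
  [0, 2/3, 0]
  [2/3, 0, 2/5],
b = (-104/15, -4/15, -88/35).
Solving gives a_0 = -108/35, a_1 = -2/5, a_2 = -8/7, so
  g(x) = -8*x^2/7 - 2*x/5 - 108/35.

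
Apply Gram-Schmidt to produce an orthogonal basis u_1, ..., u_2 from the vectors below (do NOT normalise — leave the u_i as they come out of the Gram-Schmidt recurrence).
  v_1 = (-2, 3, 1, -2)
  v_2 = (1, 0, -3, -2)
Orthogonal basis:
  u_1 = (-2, 3, 1, -2)
  u_2 = (8/9, 1/6, -53/18, -19/9)

Apply the Gram-Schmidt recurrence
  u_1 = v_1
  u_i = v_i − Σ_{j<i} ((v_i · u_j) / (u_j · u_j)) · u_j.

Step by step this gives:
  u_1 = (-2, 3, 1, -2)
  u_2 = (8/9, 1/6, -53/18, -19/9)

Orthogonality check:
  u_2 · u_1 = 0 (should be 0)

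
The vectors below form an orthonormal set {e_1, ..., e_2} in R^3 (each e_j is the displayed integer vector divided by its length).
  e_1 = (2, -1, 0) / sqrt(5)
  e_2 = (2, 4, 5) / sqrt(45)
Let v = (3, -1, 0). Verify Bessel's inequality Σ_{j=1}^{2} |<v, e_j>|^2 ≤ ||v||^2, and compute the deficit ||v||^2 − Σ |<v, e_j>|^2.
Σ |<v, e_j>|^2 = 89/9; ||v||^2 = 10; deficit = 1/9

Write each e_j = u_j / sqrt(<u_j, u_j>) where u_j is the displayed integer vector. Then <v, e_j> = <v, u_j> / sqrt(<u_j, u_j>), so |<v, e_j>|^2 = <v, u_j>^2 / <u_j, u_j>.
Coefficients: <v, e_1> = 7/sqrt(5), <v, e_2> = 2/sqrt(45).
Square and sum: Σ |<v, e_j>|^2 = 89/9.
Compute ||v||^2 = v·v = 10.
Deficit = 10 − 89/9 = 1/9 ≥ 0, confirming Bessel's inequality. (The deficit equals ||v − Σ <v,e_j> e_j||^2, the squared distance from v to span{e_j}.)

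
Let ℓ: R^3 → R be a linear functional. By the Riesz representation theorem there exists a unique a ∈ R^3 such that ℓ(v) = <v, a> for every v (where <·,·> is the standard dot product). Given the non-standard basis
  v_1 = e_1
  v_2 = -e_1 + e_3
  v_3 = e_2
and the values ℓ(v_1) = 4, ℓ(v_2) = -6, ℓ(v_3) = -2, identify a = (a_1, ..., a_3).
a = (4, -2, -2)

Write a = (a_1, ..., a_3) in the standard basis. For each basis vector v_i, ℓ(v_i) = <v_i, a> is a linear equation in the a_j's. Collect the n equations into a matrix system V a = ℓ, where row i of V is v_i (expressed in the standard basis). Since V is invertible (lower-triangular with 1s on the diagonal, up to permutation), solve by back-substitution:
  V =
[[1, 0, 0],
 [-1, 0, 1],
 [0, 1, 0]]
  V a = (4, -6, -2)
Solving gives a = (4, -2, -2).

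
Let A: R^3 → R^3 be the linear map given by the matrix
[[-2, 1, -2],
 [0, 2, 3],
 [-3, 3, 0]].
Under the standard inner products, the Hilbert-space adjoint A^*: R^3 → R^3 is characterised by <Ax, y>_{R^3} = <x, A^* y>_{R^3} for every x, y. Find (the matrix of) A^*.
A^* = A^T =
[[-2, 0, -3],
 [1, 2, 3],
 [-2, 3, 0]]

For real matrices with standard dot products, the defining identity <Ax, y> = <x, A^* y> gives (Ax)^T y = x^T (A^*) y, i.e. x^T A^T y = x^T (A^*) y. Since this holds for all x, y, we must have A^* = A^T. Therefore
A^* =
[[-2, 0, -3],
 [1, 2, 3],
 [-2, 3, 0]].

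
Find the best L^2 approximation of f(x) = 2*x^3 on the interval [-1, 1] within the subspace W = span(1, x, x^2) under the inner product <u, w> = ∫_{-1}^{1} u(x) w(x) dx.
g(x) = 6*x/5

The best approximation g ∈ W is the orthogonal projection of f onto W. Writing g = a_0 + a_1 x + a_2 x^2, the coefficients solve the normal equations G · a = b where
  G_{ij} = <φ_i, φ_j> and b_i = <f, φ_i>, with φ_0 = 1, φ_1 = x, φ_2 = x^2.
G =
  [2, 0, 2/3]
  [0, 2/3, 0]
  [2/3, 0, 2/5],
b = (0, 4/5, 0).
Solving gives a_0 = 0, a_1 = 6/5, a_2 = 0, so
  g(x) = 6*x/5.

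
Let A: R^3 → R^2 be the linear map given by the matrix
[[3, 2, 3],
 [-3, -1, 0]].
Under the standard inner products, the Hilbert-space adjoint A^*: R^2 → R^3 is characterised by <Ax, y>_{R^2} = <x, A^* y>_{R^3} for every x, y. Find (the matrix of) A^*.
A^* = A^T =
[[3, -3],
 [2, -1],
 [3, 0]]

For real matrices with standard dot products, the defining identity <Ax, y> = <x, A^* y> gives (Ax)^T y = x^T (A^*) y, i.e. x^T A^T y = x^T (A^*) y. Since this holds for all x, y, we must have A^* = A^T. Therefore
A^* =
[[3, -3],
 [2, -1],
 [3, 0]].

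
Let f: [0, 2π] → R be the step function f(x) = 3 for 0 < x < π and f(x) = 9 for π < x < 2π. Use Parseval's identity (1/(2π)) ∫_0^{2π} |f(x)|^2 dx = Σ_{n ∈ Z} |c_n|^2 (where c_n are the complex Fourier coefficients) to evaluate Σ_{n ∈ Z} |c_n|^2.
Σ |c_n|^2 = 45

Parseval equates the L^2 energy of f (normalised by 1/(2π)) with the ℓ^2 sum of its Fourier coefficients: (1/(2π)) ∫_0^{2π} |f|^2 = Σ |c_n|^2.
Compute the left side: (1/(2π)) [∫_0^π 3^2 dx + ∫_π^{2π} 9^2 dx] = (1/(2π)) · (9π + 81π) = (9 + 81)/2 = 45.
So Σ_{n ∈ Z} |c_n|^2 = 45.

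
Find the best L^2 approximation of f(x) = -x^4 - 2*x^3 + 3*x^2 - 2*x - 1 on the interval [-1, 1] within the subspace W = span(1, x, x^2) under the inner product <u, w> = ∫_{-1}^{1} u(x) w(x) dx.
g(x) = 15*x^2/7 - 16*x/5 - 32/35

The best approximation g ∈ W is the orthogonal projection of f onto W. Writing g = a_0 + a_1 x + a_2 x^2, the coefficients solve the normal equations G · a = b where
  G_{ij} = <φ_i, φ_j> and b_i = <f, φ_i>, with φ_0 = 1, φ_1 = x, φ_2 = x^2.
G =
  [2, 0, 2/3]
  [0, 2/3, 0]
  [2/3, 0, 2/5],
b = (-2/5, -32/15, 26/105).
Solving gives a_0 = -32/35, a_1 = -16/5, a_2 = 15/7, so
  g(x) = 15*x^2/7 - 16*x/5 - 32/35.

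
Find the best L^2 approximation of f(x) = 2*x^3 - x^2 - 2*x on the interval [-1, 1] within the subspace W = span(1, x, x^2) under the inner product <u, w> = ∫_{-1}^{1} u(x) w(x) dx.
g(x) = -x^2 - 4*x/5

The best approximation g ∈ W is the orthogonal projection of f onto W. Writing g = a_0 + a_1 x + a_2 x^2, the coefficients solve the normal equations G · a = b where
  G_{ij} = <φ_i, φ_j> and b_i = <f, φ_i>, with φ_0 = 1, φ_1 = x, φ_2 = x^2.
G =
  [2, 0, 2/3]
  [0, 2/3, 0]
  [2/3, 0, 2/5],
b = (-2/3, -8/15, -2/5).
Solving gives a_0 = 0, a_1 = -4/5, a_2 = -1, so
  g(x) = -x^2 - 4*x/5.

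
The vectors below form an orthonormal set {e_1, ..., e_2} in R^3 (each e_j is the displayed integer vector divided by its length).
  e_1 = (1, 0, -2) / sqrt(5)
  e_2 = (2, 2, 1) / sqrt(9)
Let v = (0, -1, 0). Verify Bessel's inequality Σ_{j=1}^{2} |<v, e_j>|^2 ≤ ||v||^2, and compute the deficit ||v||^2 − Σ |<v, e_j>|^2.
Σ |<v, e_j>|^2 = 4/9; ||v||^2 = 1; deficit = 5/9

Write each e_j = u_j / sqrt(<u_j, u_j>) where u_j is the displayed integer vector. Then <v, e_j> = <v, u_j> / sqrt(<u_j, u_j>), so |<v, e_j>|^2 = <v, u_j>^2 / <u_j, u_j>.
Coefficients: <v, e_1> = 0/sqrt(5), <v, e_2> = -2/sqrt(9).
Square and sum: Σ |<v, e_j>|^2 = 4/9.
Compute ||v||^2 = v·v = 1.
Deficit = 1 − 4/9 = 5/9 ≥ 0, confirming Bessel's inequality. (The deficit equals ||v − Σ <v,e_j> e_j||^2, the squared distance from v to span{e_j}.)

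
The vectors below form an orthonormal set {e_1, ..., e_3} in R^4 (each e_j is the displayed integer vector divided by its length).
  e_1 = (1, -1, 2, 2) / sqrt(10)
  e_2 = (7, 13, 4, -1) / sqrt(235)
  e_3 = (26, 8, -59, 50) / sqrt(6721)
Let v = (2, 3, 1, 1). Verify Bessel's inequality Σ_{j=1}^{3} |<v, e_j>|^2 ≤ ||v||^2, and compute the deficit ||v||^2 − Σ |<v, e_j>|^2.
Σ |<v, e_j>|^2 = 4265/286; ||v||^2 = 15; deficit = 25/286

Write each e_j = u_j / sqrt(<u_j, u_j>) where u_j is the displayed integer vector. Then <v, e_j> = <v, u_j> / sqrt(<u_j, u_j>), so |<v, e_j>|^2 = <v, u_j>^2 / <u_j, u_j>.
Coefficients: <v, e_1> = 3/sqrt(10), <v, e_2> = 56/sqrt(235), <v, e_3> = 67/sqrt(6721).
Square and sum: Σ |<v, e_j>|^2 = 4265/286.
Compute ||v||^2 = v·v = 15.
Deficit = 15 − 4265/286 = 25/286 ≥ 0, confirming Bessel's inequality. (The deficit equals ||v − Σ <v,e_j> e_j||^2, the squared distance from v to span{e_j}.)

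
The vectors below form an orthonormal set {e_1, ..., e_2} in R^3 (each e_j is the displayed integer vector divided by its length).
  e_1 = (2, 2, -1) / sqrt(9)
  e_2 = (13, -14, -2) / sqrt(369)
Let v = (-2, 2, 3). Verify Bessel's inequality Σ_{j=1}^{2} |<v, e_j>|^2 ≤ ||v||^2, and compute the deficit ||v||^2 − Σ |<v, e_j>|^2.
Σ |<v, e_j>|^2 = 441/41; ||v||^2 = 17; deficit = 256/41

Write each e_j = u_j / sqrt(<u_j, u_j>) where u_j is the displayed integer vector. Then <v, e_j> = <v, u_j> / sqrt(<u_j, u_j>), so |<v, e_j>|^2 = <v, u_j>^2 / <u_j, u_j>.
Coefficients: <v, e_1> = -3/sqrt(9), <v, e_2> = -60/sqrt(369).
Square and sum: Σ |<v, e_j>|^2 = 441/41.
Compute ||v||^2 = v·v = 17.
Deficit = 17 − 441/41 = 256/41 ≥ 0, confirming Bessel's inequality. (The deficit equals ||v − Σ <v,e_j> e_j||^2, the squared distance from v to span{e_j}.)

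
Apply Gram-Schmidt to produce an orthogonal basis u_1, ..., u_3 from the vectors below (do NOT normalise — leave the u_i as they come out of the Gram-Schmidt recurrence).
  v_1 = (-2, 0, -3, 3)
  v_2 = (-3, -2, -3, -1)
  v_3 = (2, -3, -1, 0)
Orthogonal basis:
  u_1 = (-2, 0, -3, 3)
  u_2 = (-21/11, -2, -15/11, -29/11)
  u_3 = (420/181, -465/181, -305/362, 255/362)

Apply the Gram-Schmidt recurrence
  u_1 = v_1
  u_i = v_i − Σ_{j<i} ((v_i · u_j) / (u_j · u_j)) · u_j.

Step by step this gives:
  u_1 = (-2, 0, -3, 3)
  u_2 = (-21/11, -2, -15/11, -29/11)
  u_3 = (420/181, -465/181, -305/362, 255/362)

Orthogonality check:
  u_2 · u_1 = 0 (should be 0)
  u_3 · u_1 = 0 (should be 0)
  u_3 · u_2 = 0 (should be 0)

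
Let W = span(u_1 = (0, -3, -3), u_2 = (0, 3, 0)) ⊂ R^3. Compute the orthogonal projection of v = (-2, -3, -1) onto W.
proj_W(v) = (0, -3, -1)

Set up U = [u_1 | ... | u_2] ∈ R^(3×2). The projector onto W = col(U) is P = U (U^T U)^(-1) U^T.
Compute U^T U =
  [18, -9]
  [-9, 9],
and U^T v = (12, -9).
Solve U^T U · c = U^T v for the coefficients: c = (1/3, -2/3). The projection is proj_W(v) = U c.
Check: (v - proj_W(v)) · u_1 = 0  (should be 0).
Check: (v - proj_W(v)) · u_2 = 0  (should be 0).
Result: proj_W(v) = (0, -3, -1).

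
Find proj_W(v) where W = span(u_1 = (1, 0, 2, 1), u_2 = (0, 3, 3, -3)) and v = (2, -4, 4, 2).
proj_W(v) = (38/17, -24/17, 52/17, 62/17)

Set up U = [u_1 | ... | u_2] ∈ R^(4×2). The projector onto W = col(U) is P = U (U^T U)^(-1) U^T.
Compute U^T U =
  [6, 3]
  [3, 27],
and U^T v = (12, -6).
Solve U^T U · c = U^T v for the coefficients: c = (38/17, -8/17). The projection is proj_W(v) = U c.
Check: (v - proj_W(v)) · u_1 = 0  (should be 0).
Check: (v - proj_W(v)) · u_2 = 0  (should be 0).
Result: proj_W(v) = (38/17, -24/17, 52/17, 62/17).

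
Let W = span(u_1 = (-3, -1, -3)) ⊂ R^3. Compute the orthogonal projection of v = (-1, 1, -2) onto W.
proj_W(v) = (-24/19, -8/19, -24/19)

Set up U = [u_1 | ... | u_1] ∈ R^(3×1). The projector onto W = col(U) is P = U (U^T U)^(-1) U^T.
Compute U^T U =
  [19],
and U^T v = (8).
Solve U^T U · c = U^T v for the coefficients: c = (8/19). The projection is proj_W(v) = U c.
Check: (v - proj_W(v)) · u_1 = 0  (should be 0).
Result: proj_W(v) = (-24/19, -8/19, -24/19).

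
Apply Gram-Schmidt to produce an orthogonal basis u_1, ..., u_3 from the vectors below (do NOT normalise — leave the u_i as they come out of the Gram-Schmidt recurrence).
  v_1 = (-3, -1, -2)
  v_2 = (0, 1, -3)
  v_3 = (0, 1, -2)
Orthogonal basis:
  u_1 = (-3, -1, -2)
  u_2 = (15/14, 19/14, -16/7)
  u_3 = (-3/23, 27/115, 9/115)

Apply the Gram-Schmidt recurrence
  u_1 = v_1
  u_i = v_i − Σ_{j<i} ((v_i · u_j) / (u_j · u_j)) · u_j.

Step by step this gives:
  u_1 = (-3, -1, -2)
  u_2 = (15/14, 19/14, -16/7)
  u_3 = (-3/23, 27/115, 9/115)

Orthogonality check:
  u_2 · u_1 = 0 (should be 0)
  u_3 · u_1 = 0 (should be 0)
  u_3 · u_2 = 0 (should be 0)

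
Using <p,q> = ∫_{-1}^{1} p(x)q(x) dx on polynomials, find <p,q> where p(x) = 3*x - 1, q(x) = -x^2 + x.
<p,q> = 8/3

Expand the product: p(x)·q(x) = -3*x^3 + 4*x^2 - x.
∫_{-1}^{1} of each monomial x^k gives [2/(k+1) if k even, 0 if k odd]. Integrating term-by-term (or equivalently evaluating the antiderivative F(x) = -3*x^4/4 + 4*x^3/3 - x^2/2 at the endpoints):
  F(1) − F(−1) = 1/12 − (-31/12) = 8/3.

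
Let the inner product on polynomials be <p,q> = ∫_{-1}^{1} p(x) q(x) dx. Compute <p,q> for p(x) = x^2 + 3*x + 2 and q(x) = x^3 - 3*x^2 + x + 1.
<p,q> = 8/3

Expand the product: p(x)·q(x) = x^5 - 6*x^3 - 2*x^2 + 5*x + 2.
∫_{-1}^{1} of each monomial x^k gives [2/(k+1) if k even, 0 if k odd]. Integrating term-by-term (or equivalently evaluating the antiderivative F(x) = x^6/6 - 3*x^4/2 - 2*x^3/3 + 5*x^2/2 + 2*x at the endpoints):
  F(1) − F(−1) = 5/2 − (-1/6) = 8/3.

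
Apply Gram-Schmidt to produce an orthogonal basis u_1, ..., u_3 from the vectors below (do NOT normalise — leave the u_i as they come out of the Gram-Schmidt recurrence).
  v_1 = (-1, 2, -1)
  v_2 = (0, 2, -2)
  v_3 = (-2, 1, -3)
Orthogonal basis:
  u_1 = (-1, 2, -1)
  u_2 = (1, 0, -1)
  u_3 = (-4/3, -4/3, -4/3)

Apply the Gram-Schmidt recurrence
  u_1 = v_1
  u_i = v_i − Σ_{j<i} ((v_i · u_j) / (u_j · u_j)) · u_j.

Step by step this gives:
  u_1 = (-1, 2, -1)
  u_2 = (1, 0, -1)
  u_3 = (-4/3, -4/3, -4/3)

Orthogonality check:
  u_2 · u_1 = 0 (should be 0)
  u_3 · u_1 = 0 (should be 0)
  u_3 · u_2 = 0 (should be 0)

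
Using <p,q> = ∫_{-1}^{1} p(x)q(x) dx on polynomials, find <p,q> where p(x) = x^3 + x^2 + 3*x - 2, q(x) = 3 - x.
<p,q> = -62/5

Expand the product: p(x)·q(x) = -x^4 + 2*x^3 + 11*x - 6.
∫_{-1}^{1} of each monomial x^k gives [2/(k+1) if k even, 0 if k odd]. Integrating term-by-term (or equivalently evaluating the antiderivative F(x) = -x^5/5 + x^4/2 + 11*x^2/2 - 6*x at the endpoints):
  F(1) − F(−1) = -1/5 − (61/5) = -62/5.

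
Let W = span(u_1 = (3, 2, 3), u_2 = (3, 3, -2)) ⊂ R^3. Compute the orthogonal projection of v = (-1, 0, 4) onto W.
proj_W(v) = (-6/31, -375/403, 1537/403)

Set up U = [u_1 | ... | u_2] ∈ R^(3×2). The projector onto W = col(U) is P = U (U^T U)^(-1) U^T.
Compute U^T U =
  [22, 9]
  [9, 22],
and U^T v = (9, -11).
Solve U^T U · c = U^T v for the coefficients: c = (297/403, -323/403). The projection is proj_W(v) = U c.
Check: (v - proj_W(v)) · u_1 = 0  (should be 0).
Check: (v - proj_W(v)) · u_2 = 0  (should be 0).
Result: proj_W(v) = (-6/31, -375/403, 1537/403).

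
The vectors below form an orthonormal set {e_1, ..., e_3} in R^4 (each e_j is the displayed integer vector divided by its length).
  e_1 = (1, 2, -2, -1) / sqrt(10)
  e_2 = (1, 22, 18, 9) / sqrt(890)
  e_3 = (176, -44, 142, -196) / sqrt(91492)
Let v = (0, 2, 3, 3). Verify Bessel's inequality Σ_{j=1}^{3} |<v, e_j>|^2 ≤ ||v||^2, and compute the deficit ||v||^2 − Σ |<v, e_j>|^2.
Σ |<v, e_j>|^2 = 5330/257; ||v||^2 = 22; deficit = 324/257

Write each e_j = u_j / sqrt(<u_j, u_j>) where u_j is the displayed integer vector. Then <v, e_j> = <v, u_j> / sqrt(<u_j, u_j>), so |<v, e_j>|^2 = <v, u_j>^2 / <u_j, u_j>.
Coefficients: <v, e_1> = -5/sqrt(10), <v, e_2> = 125/sqrt(890), <v, e_3> = -250/sqrt(91492).
Square and sum: Σ |<v, e_j>|^2 = 5330/257.
Compute ||v||^2 = v·v = 22.
Deficit = 22 − 5330/257 = 324/257 ≥ 0, confirming Bessel's inequality. (The deficit equals ||v − Σ <v,e_j> e_j||^2, the squared distance from v to span{e_j}.)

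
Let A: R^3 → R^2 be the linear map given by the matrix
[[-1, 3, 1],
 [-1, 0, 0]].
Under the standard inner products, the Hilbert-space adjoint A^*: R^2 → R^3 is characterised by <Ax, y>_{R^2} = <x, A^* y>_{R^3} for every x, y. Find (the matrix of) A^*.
A^* = A^T =
[[-1, -1],
 [3, 0],
 [1, 0]]

For real matrices with standard dot products, the defining identity <Ax, y> = <x, A^* y> gives (Ax)^T y = x^T (A^*) y, i.e. x^T A^T y = x^T (A^*) y. Since this holds for all x, y, we must have A^* = A^T. Therefore
A^* =
[[-1, -1],
 [3, 0],
 [1, 0]].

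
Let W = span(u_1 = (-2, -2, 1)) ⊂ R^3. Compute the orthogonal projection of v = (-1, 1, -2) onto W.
proj_W(v) = (4/9, 4/9, -2/9)

Set up U = [u_1 | ... | u_1] ∈ R^(3×1). The projector onto W = col(U) is P = U (U^T U)^(-1) U^T.
Compute U^T U =
  [9],
and U^T v = (-2).
Solve U^T U · c = U^T v for the coefficients: c = (-2/9). The projection is proj_W(v) = U c.
Check: (v - proj_W(v)) · u_1 = 0  (should be 0).
Result: proj_W(v) = (4/9, 4/9, -2/9).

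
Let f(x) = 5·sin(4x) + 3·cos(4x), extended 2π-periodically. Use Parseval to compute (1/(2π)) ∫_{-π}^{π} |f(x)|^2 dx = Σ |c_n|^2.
Σ |c_n|^2 = 17

Expand |f|^2 and use orthogonality of {sin(nx), cos(mx)} on [-π, π]:
  ∫_{-π}^{π} sin(nx)^2 dx = π, ∫ cos(mx)^2 dx = π, and cross terms integrate to 0.
So ∫_{-π}^{π} f(x)^2 dx = 5^2 · π + 3^2 · π = (25 + 9)π.
Divide by 2π: (25 + 9)/2 = 17.
By Parseval, this equals Σ |c_n|^2.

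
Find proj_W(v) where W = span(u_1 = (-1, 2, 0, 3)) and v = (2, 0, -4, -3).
proj_W(v) = (11/14, -11/7, 0, -33/14)

Set up U = [u_1 | ... | u_1] ∈ R^(4×1). The projector onto W = col(U) is P = U (U^T U)^(-1) U^T.
Compute U^T U =
  [14],
and U^T v = (-11).
Solve U^T U · c = U^T v for the coefficients: c = (-11/14). The projection is proj_W(v) = U c.
Check: (v - proj_W(v)) · u_1 = 0  (should be 0).
Result: proj_W(v) = (11/14, -11/7, 0, -33/14).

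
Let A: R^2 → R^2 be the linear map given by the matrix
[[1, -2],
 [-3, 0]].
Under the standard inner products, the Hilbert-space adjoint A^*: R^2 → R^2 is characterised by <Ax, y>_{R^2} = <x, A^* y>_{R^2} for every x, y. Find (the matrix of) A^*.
A^* = A^T =
[[1, -3],
 [-2, 0]]

For real matrices with standard dot products, the defining identity <Ax, y> = <x, A^* y> gives (Ax)^T y = x^T (A^*) y, i.e. x^T A^T y = x^T (A^*) y. Since this holds for all x, y, we must have A^* = A^T. Therefore
A^* =
[[1, -3],
 [-2, 0]].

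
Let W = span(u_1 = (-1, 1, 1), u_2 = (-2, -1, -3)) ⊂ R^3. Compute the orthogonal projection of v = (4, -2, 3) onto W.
proj_W(v) = (87/19, -21/38, 81/38)

Set up U = [u_1 | ... | u_2] ∈ R^(3×2). The projector onto W = col(U) is P = U (U^T U)^(-1) U^T.
Compute U^T U =
  [3, -2]
  [-2, 14],
and U^T v = (-3, -15).
Solve U^T U · c = U^T v for the coefficients: c = (-36/19, -51/38). The projection is proj_W(v) = U c.
Check: (v - proj_W(v)) · u_1 = 0  (should be 0).
Check: (v - proj_W(v)) · u_2 = 0  (should be 0).
Result: proj_W(v) = (87/19, -21/38, 81/38).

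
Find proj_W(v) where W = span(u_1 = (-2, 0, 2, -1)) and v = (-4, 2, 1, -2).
proj_W(v) = (-8/3, 0, 8/3, -4/3)

Set up U = [u_1 | ... | u_1] ∈ R^(4×1). The projector onto W = col(U) is P = U (U^T U)^(-1) U^T.
Compute U^T U =
  [9],
and U^T v = (12).
Solve U^T U · c = U^T v for the coefficients: c = (4/3). The projection is proj_W(v) = U c.
Check: (v - proj_W(v)) · u_1 = 0  (should be 0).
Result: proj_W(v) = (-8/3, 0, 8/3, -4/3).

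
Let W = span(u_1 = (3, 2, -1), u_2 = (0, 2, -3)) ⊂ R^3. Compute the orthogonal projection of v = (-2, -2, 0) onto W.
proj_W(v) = (-306/133, -176/133, 60/133)

Set up U = [u_1 | ... | u_2] ∈ R^(3×2). The projector onto W = col(U) is P = U (U^T U)^(-1) U^T.
Compute U^T U =
  [14, 7]
  [7, 13],
and U^T v = (-10, -4).
Solve U^T U · c = U^T v for the coefficients: c = (-102/133, 2/19). The projection is proj_W(v) = U c.
Check: (v - proj_W(v)) · u_1 = 0  (should be 0).
Check: (v - proj_W(v)) · u_2 = 0  (should be 0).
Result: proj_W(v) = (-306/133, -176/133, 60/133).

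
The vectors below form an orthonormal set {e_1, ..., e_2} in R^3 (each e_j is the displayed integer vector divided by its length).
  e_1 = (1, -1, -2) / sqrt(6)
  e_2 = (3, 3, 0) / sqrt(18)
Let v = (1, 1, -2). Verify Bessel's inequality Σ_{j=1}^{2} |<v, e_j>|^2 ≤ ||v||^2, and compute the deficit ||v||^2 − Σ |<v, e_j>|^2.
Σ |<v, e_j>|^2 = 14/3; ||v||^2 = 6; deficit = 4/3

Write each e_j = u_j / sqrt(<u_j, u_j>) where u_j is the displayed integer vector. Then <v, e_j> = <v, u_j> / sqrt(<u_j, u_j>), so |<v, e_j>|^2 = <v, u_j>^2 / <u_j, u_j>.
Coefficients: <v, e_1> = 4/sqrt(6), <v, e_2> = 6/sqrt(18).
Square and sum: Σ |<v, e_j>|^2 = 14/3.
Compute ||v||^2 = v·v = 6.
Deficit = 6 − 14/3 = 4/3 ≥ 0, confirming Bessel's inequality. (The deficit equals ||v − Σ <v,e_j> e_j||^2, the squared distance from v to span{e_j}.)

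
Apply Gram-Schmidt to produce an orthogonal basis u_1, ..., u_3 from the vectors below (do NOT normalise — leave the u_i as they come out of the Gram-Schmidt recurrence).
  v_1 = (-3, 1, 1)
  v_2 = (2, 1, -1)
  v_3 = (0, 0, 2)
Orthogonal basis:
  u_1 = (-3, 1, 1)
  u_2 = (4/11, 17/11, -5/11)
  u_3 = (2/3, 1/3, 5/3)

Apply the Gram-Schmidt recurrence
  u_1 = v_1
  u_i = v_i − Σ_{j<i} ((v_i · u_j) / (u_j · u_j)) · u_j.

Step by step this gives:
  u_1 = (-3, 1, 1)
  u_2 = (4/11, 17/11, -5/11)
  u_3 = (2/3, 1/3, 5/3)

Orthogonality check:
  u_2 · u_1 = 0 (should be 0)
  u_3 · u_1 = 0 (should be 0)
  u_3 · u_2 = 0 (should be 0)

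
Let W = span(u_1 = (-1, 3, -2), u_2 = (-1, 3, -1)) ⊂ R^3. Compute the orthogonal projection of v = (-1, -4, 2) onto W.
proj_W(v) = (11/10, -33/10, 2)

Set up U = [u_1 | ... | u_2] ∈ R^(3×2). The projector onto W = col(U) is P = U (U^T U)^(-1) U^T.
Compute U^T U =
  [14, 12]
  [12, 11],
and U^T v = (-15, -13).
Solve U^T U · c = U^T v for the coefficients: c = (-9/10, -1/5). The projection is proj_W(v) = U c.
Check: (v - proj_W(v)) · u_1 = 0  (should be 0).
Check: (v - proj_W(v)) · u_2 = 0  (should be 0).
Result: proj_W(v) = (11/10, -33/10, 2).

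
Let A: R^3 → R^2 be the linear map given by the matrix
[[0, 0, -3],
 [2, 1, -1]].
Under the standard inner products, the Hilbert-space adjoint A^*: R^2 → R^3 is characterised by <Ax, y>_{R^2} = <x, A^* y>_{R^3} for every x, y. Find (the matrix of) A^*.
A^* = A^T =
[[0, 2],
 [0, 1],
 [-3, -1]]

For real matrices with standard dot products, the defining identity <Ax, y> = <x, A^* y> gives (Ax)^T y = x^T (A^*) y, i.e. x^T A^T y = x^T (A^*) y. Since this holds for all x, y, we must have A^* = A^T. Therefore
A^* =
[[0, 2],
 [0, 1],
 [-3, -1]].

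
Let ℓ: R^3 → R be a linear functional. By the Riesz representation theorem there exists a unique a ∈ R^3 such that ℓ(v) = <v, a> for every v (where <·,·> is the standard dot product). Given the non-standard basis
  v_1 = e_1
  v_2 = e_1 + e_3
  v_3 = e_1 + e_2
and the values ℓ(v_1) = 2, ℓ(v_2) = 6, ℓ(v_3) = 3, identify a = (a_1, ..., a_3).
a = (2, 1, 4)

Write a = (a_1, ..., a_3) in the standard basis. For each basis vector v_i, ℓ(v_i) = <v_i, a> is a linear equation in the a_j's. Collect the n equations into a matrix system V a = ℓ, where row i of V is v_i (expressed in the standard basis). Since V is invertible (lower-triangular with 1s on the diagonal, up to permutation), solve by back-substitution:
  V =
[[1, 0, 0],
 [1, 0, 1],
 [1, 1, 0]]
  V a = (2, 6, 3)
Solving gives a = (2, 1, 4).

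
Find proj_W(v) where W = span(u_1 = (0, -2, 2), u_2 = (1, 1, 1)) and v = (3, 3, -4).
proj_W(v) = (2/3, 25/6, -17/6)

Set up U = [u_1 | ... | u_2] ∈ R^(3×2). The projector onto W = col(U) is P = U (U^T U)^(-1) U^T.
Compute U^T U =
  [8, 0]
  [0, 3],
and U^T v = (-14, 2).
Solve U^T U · c = U^T v for the coefficients: c = (-7/4, 2/3). The projection is proj_W(v) = U c.
Check: (v - proj_W(v)) · u_1 = 0  (should be 0).
Check: (v - proj_W(v)) · u_2 = 0  (should be 0).
Result: proj_W(v) = (2/3, 25/6, -17/6).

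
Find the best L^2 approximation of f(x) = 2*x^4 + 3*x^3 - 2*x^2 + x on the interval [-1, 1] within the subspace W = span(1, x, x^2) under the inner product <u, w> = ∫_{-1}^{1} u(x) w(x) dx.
g(x) = -2*x^2/7 + 14*x/5 - 6/35

The best approximation g ∈ W is the orthogonal projection of f onto W. Writing g = a_0 + a_1 x + a_2 x^2, the coefficients solve the normal equations G · a = b where
  G_{ij} = <φ_i, φ_j> and b_i = <f, φ_i>, with φ_0 = 1, φ_1 = x, φ_2 = x^2.
G =
  [2, 0, 2/3]
  [0, 2/3, 0]
  [2/3, 0, 2/5],
b = (-8/15, 28/15, -8/35).
Solving gives a_0 = -6/35, a_1 = 14/5, a_2 = -2/7, so
  g(x) = -2*x^2/7 + 14*x/5 - 6/35.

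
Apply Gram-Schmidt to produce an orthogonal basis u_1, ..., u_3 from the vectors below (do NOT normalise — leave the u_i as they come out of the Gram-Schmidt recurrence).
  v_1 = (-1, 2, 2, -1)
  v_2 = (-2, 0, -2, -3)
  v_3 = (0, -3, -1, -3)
Orthogonal basis:
  u_1 = (-1, 2, 2, -1)
  u_2 = (-19/10, -1/5, -11/5, -29/10)
  u_3 = (134/169, -315/169, 253/169, -258/169)

Apply the Gram-Schmidt recurrence
  u_1 = v_1
  u_i = v_i − Σ_{j<i} ((v_i · u_j) / (u_j · u_j)) · u_j.

Step by step this gives:
  u_1 = (-1, 2, 2, -1)
  u_2 = (-19/10, -1/5, -11/5, -29/10)
  u_3 = (134/169, -315/169, 253/169, -258/169)

Orthogonality check:
  u_2 · u_1 = 0 (should be 0)
  u_3 · u_1 = 0 (should be 0)
  u_3 · u_2 = 0 (should be 0)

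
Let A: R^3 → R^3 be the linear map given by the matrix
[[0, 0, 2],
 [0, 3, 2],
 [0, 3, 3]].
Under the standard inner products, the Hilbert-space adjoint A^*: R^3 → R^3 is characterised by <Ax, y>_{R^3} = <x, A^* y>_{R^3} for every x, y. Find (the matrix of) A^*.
A^* = A^T =
[[0, 0, 0],
 [0, 3, 3],
 [2, 2, 3]]

For real matrices with standard dot products, the defining identity <Ax, y> = <x, A^* y> gives (Ax)^T y = x^T (A^*) y, i.e. x^T A^T y = x^T (A^*) y. Since this holds for all x, y, we must have A^* = A^T. Therefore
A^* =
[[0, 0, 0],
 [0, 3, 3],
 [2, 2, 3]].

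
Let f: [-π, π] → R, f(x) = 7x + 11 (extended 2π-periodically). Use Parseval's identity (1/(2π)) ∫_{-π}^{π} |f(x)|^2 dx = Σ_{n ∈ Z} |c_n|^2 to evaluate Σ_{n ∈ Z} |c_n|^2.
Σ |c_n|^2 = 49π^2/3 + 121

Expand and integrate term by term over [-π, π]:
  ∫ (7x)^2 dx = 49·(2π^3/3); ∫ 2·7·(11)·x dx = 0 (odd integrand); ∫ 11^2 dx = 121·2π.
So (1/(2π)) ∫_{-π}^{π} (7x + 11)^2 dx = 49π^2/3 + 121 = 49π^2/3 + 121.
Parseval ⇒ Σ |c_n|^2 = 49π^2/3 + 121.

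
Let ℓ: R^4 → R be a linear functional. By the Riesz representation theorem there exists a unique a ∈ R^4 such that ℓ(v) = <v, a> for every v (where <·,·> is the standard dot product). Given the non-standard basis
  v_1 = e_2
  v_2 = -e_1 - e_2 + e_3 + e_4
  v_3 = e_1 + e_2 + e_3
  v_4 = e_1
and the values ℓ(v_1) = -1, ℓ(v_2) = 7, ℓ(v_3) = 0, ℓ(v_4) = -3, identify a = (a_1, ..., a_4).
a = (-3, -1, 4, -1)

Write a = (a_1, ..., a_4) in the standard basis. For each basis vector v_i, ℓ(v_i) = <v_i, a> is a linear equation in the a_j's. Collect the n equations into a matrix system V a = ℓ, where row i of V is v_i (expressed in the standard basis). Since V is invertible (lower-triangular with 1s on the diagonal, up to permutation), solve by back-substitution:
  V =
[[0, 1, 0, 0],
 [-1, -1, 1, 1],
 [1, 1, 1, 0],
 [1, 0, 0, 0]]
  V a = (-1, 7, 0, -3)
Solving gives a = (-3, -1, 4, -1).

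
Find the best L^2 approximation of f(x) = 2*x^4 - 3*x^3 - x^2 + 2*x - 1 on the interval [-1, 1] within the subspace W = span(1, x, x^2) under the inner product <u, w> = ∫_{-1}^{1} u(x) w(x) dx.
g(x) = 5*x^2/7 + x/5 - 41/35

The best approximation g ∈ W is the orthogonal projection of f onto W. Writing g = a_0 + a_1 x + a_2 x^2, the coefficients solve the normal equations G · a = b where
  G_{ij} = <φ_i, φ_j> and b_i = <f, φ_i>, with φ_0 = 1, φ_1 = x, φ_2 = x^2.
G =
  [2, 0, 2/3]
  [0, 2/3, 0]
  [2/3, 0, 2/5],
b = (-28/15, 2/15, -52/105).
Solving gives a_0 = -41/35, a_1 = 1/5, a_2 = 5/7, so
  g(x) = 5*x^2/7 + x/5 - 41/35.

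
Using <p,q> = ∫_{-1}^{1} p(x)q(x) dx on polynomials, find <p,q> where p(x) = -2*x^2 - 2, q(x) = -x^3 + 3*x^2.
<p,q> = -32/5

Expand the product: p(x)·q(x) = 2*x^5 - 6*x^4 + 2*x^3 - 6*x^2.
∫_{-1}^{1} of each monomial x^k gives [2/(k+1) if k even, 0 if k odd]. Integrating term-by-term (or equivalently evaluating the antiderivative F(x) = x^6/3 - 6*x^5/5 + x^4/2 - 2*x^3 at the endpoints):
  F(1) − F(−1) = -71/30 − (121/30) = -32/5.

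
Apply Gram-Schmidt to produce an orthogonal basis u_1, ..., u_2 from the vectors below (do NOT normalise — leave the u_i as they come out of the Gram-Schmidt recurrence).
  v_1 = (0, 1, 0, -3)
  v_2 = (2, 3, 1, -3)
Orthogonal basis:
  u_1 = (0, 1, 0, -3)
  u_2 = (2, 9/5, 1, 3/5)

Apply the Gram-Schmidt recurrence
  u_1 = v_1
  u_i = v_i − Σ_{j<i} ((v_i · u_j) / (u_j · u_j)) · u_j.

Step by step this gives:
  u_1 = (0, 1, 0, -3)
  u_2 = (2, 9/5, 1, 3/5)

Orthogonality check:
  u_2 · u_1 = 0 (should be 0)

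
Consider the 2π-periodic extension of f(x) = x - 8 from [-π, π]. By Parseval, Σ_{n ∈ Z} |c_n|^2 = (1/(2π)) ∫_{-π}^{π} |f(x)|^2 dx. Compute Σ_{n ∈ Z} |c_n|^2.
Σ |c_n|^2 = π^2/3 + 64

Expand and integrate term by term over [-π, π]:
  ∫ (x)^2 dx = 1·(2π^3/3); ∫ 2·1·(-8)·x dx = 0 (odd integrand); ∫ (-8)^2 dx = 64·2π.
So (1/(2π)) ∫_{-π}^{π} (x - 8)^2 dx = 1π^2/3 + 64 = π^2/3 + 64.
Parseval ⇒ Σ |c_n|^2 = π^2/3 + 64.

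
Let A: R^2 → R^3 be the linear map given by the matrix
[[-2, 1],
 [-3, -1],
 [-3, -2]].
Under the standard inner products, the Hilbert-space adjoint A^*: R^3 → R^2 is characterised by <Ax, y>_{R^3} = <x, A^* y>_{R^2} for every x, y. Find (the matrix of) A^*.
A^* = A^T =
[[-2, -3, -3],
 [1, -1, -2]]

For real matrices with standard dot products, the defining identity <Ax, y> = <x, A^* y> gives (Ax)^T y = x^T (A^*) y, i.e. x^T A^T y = x^T (A^*) y. Since this holds for all x, y, we must have A^* = A^T. Therefore
A^* =
[[-2, -3, -3],
 [1, -1, -2]].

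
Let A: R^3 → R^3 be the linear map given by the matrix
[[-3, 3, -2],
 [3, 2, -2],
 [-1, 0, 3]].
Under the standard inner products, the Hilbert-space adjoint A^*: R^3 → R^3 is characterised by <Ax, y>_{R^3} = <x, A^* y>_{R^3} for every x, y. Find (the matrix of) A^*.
A^* = A^T =
[[-3, 3, -1],
 [3, 2, 0],
 [-2, -2, 3]]

For real matrices with standard dot products, the defining identity <Ax, y> = <x, A^* y> gives (Ax)^T y = x^T (A^*) y, i.e. x^T A^T y = x^T (A^*) y. Since this holds for all x, y, we must have A^* = A^T. Therefore
A^* =
[[-3, 3, -1],
 [3, 2, 0],
 [-2, -2, 3]].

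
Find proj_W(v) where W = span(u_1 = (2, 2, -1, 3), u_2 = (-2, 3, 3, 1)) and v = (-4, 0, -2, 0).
proj_W(v) = (-38/41, -14/41, 143/205, -189/205)

Set up U = [u_1 | ... | u_2] ∈ R^(4×2). The projector onto W = col(U) is P = U (U^T U)^(-1) U^T.
Compute U^T U =
  [18, 2]
  [2, 23],
and U^T v = (-6, 2).
Solve U^T U · c = U^T v for the coefficients: c = (-71/205, 24/205). The projection is proj_W(v) = U c.
Check: (v - proj_W(v)) · u_1 = 0  (should be 0).
Check: (v - proj_W(v)) · u_2 = 0  (should be 0).
Result: proj_W(v) = (-38/41, -14/41, 143/205, -189/205).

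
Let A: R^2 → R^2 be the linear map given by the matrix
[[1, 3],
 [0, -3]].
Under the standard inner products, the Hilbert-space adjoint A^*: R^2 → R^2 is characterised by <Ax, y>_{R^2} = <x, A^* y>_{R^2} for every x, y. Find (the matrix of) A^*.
A^* = A^T =
[[1, 0],
 [3, -3]]

For real matrices with standard dot products, the defining identity <Ax, y> = <x, A^* y> gives (Ax)^T y = x^T (A^*) y, i.e. x^T A^T y = x^T (A^*) y. Since this holds for all x, y, we must have A^* = A^T. Therefore
A^* =
[[1, 0],
 [3, -3]].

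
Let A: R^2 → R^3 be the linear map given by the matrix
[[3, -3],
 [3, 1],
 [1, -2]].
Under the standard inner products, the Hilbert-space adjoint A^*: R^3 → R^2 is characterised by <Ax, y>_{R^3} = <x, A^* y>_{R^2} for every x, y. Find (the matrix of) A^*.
A^* = A^T =
[[3, 3, 1],
 [-3, 1, -2]]

For real matrices with standard dot products, the defining identity <Ax, y> = <x, A^* y> gives (Ax)^T y = x^T (A^*) y, i.e. x^T A^T y = x^T (A^*) y. Since this holds for all x, y, we must have A^* = A^T. Therefore
A^* =
[[3, 3, 1],
 [-3, 1, -2]].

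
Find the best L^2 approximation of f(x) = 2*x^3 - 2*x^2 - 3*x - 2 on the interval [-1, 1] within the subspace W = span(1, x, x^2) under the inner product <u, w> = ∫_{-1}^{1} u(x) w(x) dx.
g(x) = -2*x^2 - 9*x/5 - 2

The best approximation g ∈ W is the orthogonal projection of f onto W. Writing g = a_0 + a_1 x + a_2 x^2, the coefficients solve the normal equations G · a = b where
  G_{ij} = <φ_i, φ_j> and b_i = <f, φ_i>, with φ_0 = 1, φ_1 = x, φ_2 = x^2.
G =
  [2, 0, 2/3]
  [0, 2/3, 0]
  [2/3, 0, 2/5],
b = (-16/3, -6/5, -32/15).
Solving gives a_0 = -2, a_1 = -9/5, a_2 = -2, so
  g(x) = -2*x^2 - 9*x/5 - 2.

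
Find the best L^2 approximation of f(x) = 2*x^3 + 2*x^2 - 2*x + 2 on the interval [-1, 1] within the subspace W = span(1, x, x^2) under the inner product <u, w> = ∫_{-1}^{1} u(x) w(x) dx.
g(x) = 2*x^2 - 4*x/5 + 2

The best approximation g ∈ W is the orthogonal projection of f onto W. Writing g = a_0 + a_1 x + a_2 x^2, the coefficients solve the normal equations G · a = b where
  G_{ij} = <φ_i, φ_j> and b_i = <f, φ_i>, with φ_0 = 1, φ_1 = x, φ_2 = x^2.
G =
  [2, 0, 2/3]
  [0, 2/3, 0]
  [2/3, 0, 2/5],
b = (16/3, -8/15, 32/15).
Solving gives a_0 = 2, a_1 = -4/5, a_2 = 2, so
  g(x) = 2*x^2 - 4*x/5 + 2.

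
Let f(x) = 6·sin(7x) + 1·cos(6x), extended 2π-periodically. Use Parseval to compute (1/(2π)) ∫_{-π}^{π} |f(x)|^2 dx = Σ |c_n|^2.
Σ |c_n|^2 = 37/2

Expand |f|^2 and use orthogonality of {sin(nx), cos(mx)} on [-π, π]:
  ∫_{-π}^{π} sin(nx)^2 dx = π, ∫ cos(mx)^2 dx = π, and cross terms integrate to 0.
So ∫_{-π}^{π} f(x)^2 dx = 6^2 · π + 1^2 · π = (36 + 1)π.
Divide by 2π: (36 + 1)/2 = 37/2.
By Parseval, this equals Σ |c_n|^2.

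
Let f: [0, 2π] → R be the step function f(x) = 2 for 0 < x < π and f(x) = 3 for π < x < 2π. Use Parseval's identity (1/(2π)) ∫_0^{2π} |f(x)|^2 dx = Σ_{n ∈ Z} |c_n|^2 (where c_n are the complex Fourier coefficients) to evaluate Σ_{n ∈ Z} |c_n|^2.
Σ |c_n|^2 = 13/2

Parseval equates the L^2 energy of f (normalised by 1/(2π)) with the ℓ^2 sum of its Fourier coefficients: (1/(2π)) ∫_0^{2π} |f|^2 = Σ |c_n|^2.
Compute the left side: (1/(2π)) [∫_0^π 2^2 dx + ∫_π^{2π} 3^2 dx] = (1/(2π)) · (4π + 9π) = (4 + 9)/2 = 13/2.
So Σ_{n ∈ Z} |c_n|^2 = 13/2.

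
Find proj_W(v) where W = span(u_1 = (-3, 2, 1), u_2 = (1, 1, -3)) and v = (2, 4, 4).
proj_W(v) = (-31/23, 4/23, 37/23)

Set up U = [u_1 | ... | u_2] ∈ R^(3×2). The projector onto W = col(U) is P = U (U^T U)^(-1) U^T.
Compute U^T U =
  [14, -4]
  [-4, 11],
and U^T v = (6, -6).
Solve U^T U · c = U^T v for the coefficients: c = (7/23, -10/23). The projection is proj_W(v) = U c.
Check: (v - proj_W(v)) · u_1 = 0  (should be 0).
Check: (v - proj_W(v)) · u_2 = 0  (should be 0).
Result: proj_W(v) = (-31/23, 4/23, 37/23).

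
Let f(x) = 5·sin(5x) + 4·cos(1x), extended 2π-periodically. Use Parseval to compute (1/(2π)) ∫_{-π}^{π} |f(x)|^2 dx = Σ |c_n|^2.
Σ |c_n|^2 = 41/2

Expand |f|^2 and use orthogonality of {sin(nx), cos(mx)} on [-π, π]:
  ∫_{-π}^{π} sin(nx)^2 dx = π, ∫ cos(mx)^2 dx = π, and cross terms integrate to 0.
So ∫_{-π}^{π} f(x)^2 dx = 5^2 · π + 4^2 · π = (25 + 16)π.
Divide by 2π: (25 + 16)/2 = 41/2.
By Parseval, this equals Σ |c_n|^2.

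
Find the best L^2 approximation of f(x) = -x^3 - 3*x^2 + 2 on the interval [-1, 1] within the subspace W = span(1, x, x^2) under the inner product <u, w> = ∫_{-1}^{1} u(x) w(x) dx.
g(x) = -3*x^2 - 3*x/5 + 2

The best approximation g ∈ W is the orthogonal projection of f onto W. Writing g = a_0 + a_1 x + a_2 x^2, the coefficients solve the normal equations G · a = b where
  G_{ij} = <φ_i, φ_j> and b_i = <f, φ_i>, with φ_0 = 1, φ_1 = x, φ_2 = x^2.
G =
  [2, 0, 2/3]
  [0, 2/3, 0]
  [2/3, 0, 2/5],
b = (2, -2/5, 2/15).
Solving gives a_0 = 2, a_1 = -3/5, a_2 = -3, so
  g(x) = -3*x^2 - 3*x/5 + 2.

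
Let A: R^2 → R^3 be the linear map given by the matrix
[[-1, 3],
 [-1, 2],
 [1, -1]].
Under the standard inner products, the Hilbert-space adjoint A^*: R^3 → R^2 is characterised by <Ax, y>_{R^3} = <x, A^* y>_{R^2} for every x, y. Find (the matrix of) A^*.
A^* = A^T =
[[-1, -1, 1],
 [3, 2, -1]]

For real matrices with standard dot products, the defining identity <Ax, y> = <x, A^* y> gives (Ax)^T y = x^T (A^*) y, i.e. x^T A^T y = x^T (A^*) y. Since this holds for all x, y, we must have A^* = A^T. Therefore
A^* =
[[-1, -1, 1],
 [3, 2, -1]].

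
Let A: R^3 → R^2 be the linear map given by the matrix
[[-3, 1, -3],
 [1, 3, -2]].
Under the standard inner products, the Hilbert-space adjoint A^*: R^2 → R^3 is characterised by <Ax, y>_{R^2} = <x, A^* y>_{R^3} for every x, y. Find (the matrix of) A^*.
A^* = A^T =
[[-3, 1],
 [1, 3],
 [-3, -2]]

For real matrices with standard dot products, the defining identity <Ax, y> = <x, A^* y> gives (Ax)^T y = x^T (A^*) y, i.e. x^T A^T y = x^T (A^*) y. Since this holds for all x, y, we must have A^* = A^T. Therefore
A^* =
[[-3, 1],
 [1, 3],
 [-3, -2]].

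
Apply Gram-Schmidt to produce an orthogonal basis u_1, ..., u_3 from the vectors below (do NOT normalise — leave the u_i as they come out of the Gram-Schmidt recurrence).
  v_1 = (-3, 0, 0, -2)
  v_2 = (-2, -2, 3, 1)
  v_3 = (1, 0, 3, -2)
Orthogonal basis:
  u_1 = (-3, 0, 0, -2)
  u_2 = (-14/13, -2, 3, 21/13)
  u_3 = (167/109, 61/109, 471/218, -501/218)

Apply the Gram-Schmidt recurrence
  u_1 = v_1
  u_i = v_i − Σ_{j<i} ((v_i · u_j) / (u_j · u_j)) · u_j.

Step by step this gives:
  u_1 = (-3, 0, 0, -2)
  u_2 = (-14/13, -2, 3, 21/13)
  u_3 = (167/109, 61/109, 471/218, -501/218)

Orthogonality check:
  u_2 · u_1 = 0 (should be 0)
  u_3 · u_1 = 0 (should be 0)
  u_3 · u_2 = 0 (should be 0)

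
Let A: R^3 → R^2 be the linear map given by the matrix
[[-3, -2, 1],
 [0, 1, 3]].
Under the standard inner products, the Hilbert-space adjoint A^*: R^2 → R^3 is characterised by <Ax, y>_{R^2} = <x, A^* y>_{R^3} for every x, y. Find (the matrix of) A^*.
A^* = A^T =
[[-3, 0],
 [-2, 1],
 [1, 3]]

For real matrices with standard dot products, the defining identity <Ax, y> = <x, A^* y> gives (Ax)^T y = x^T (A^*) y, i.e. x^T A^T y = x^T (A^*) y. Since this holds for all x, y, we must have A^* = A^T. Therefore
A^* =
[[-3, 0],
 [-2, 1],
 [1, 3]].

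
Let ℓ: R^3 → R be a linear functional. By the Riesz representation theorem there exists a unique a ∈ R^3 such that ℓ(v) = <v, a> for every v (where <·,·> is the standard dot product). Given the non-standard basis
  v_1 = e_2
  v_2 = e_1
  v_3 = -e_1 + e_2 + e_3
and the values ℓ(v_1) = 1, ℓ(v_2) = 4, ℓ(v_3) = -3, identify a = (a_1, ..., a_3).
a = (4, 1, 0)

Write a = (a_1, ..., a_3) in the standard basis. For each basis vector v_i, ℓ(v_i) = <v_i, a> is a linear equation in the a_j's. Collect the n equations into a matrix system V a = ℓ, where row i of V is v_i (expressed in the standard basis). Since V is invertible (lower-triangular with 1s on the diagonal, up to permutation), solve by back-substitution:
  V =
[[0, 1, 0],
 [1, 0, 0],
 [-1, 1, 1]]
  V a = (1, 4, -3)
Solving gives a = (4, 1, 0).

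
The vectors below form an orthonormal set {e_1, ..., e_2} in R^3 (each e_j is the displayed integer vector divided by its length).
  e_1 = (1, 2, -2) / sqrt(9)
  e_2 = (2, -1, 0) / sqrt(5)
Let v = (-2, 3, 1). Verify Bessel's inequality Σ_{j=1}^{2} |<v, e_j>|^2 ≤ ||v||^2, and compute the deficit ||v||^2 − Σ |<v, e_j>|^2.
Σ |<v, e_j>|^2 = 461/45; ||v||^2 = 14; deficit = 169/45

Write each e_j = u_j / sqrt(<u_j, u_j>) where u_j is the displayed integer vector. Then <v, e_j> = <v, u_j> / sqrt(<u_j, u_j>), so |<v, e_j>|^2 = <v, u_j>^2 / <u_j, u_j>.
Coefficients: <v, e_1> = 2/sqrt(9), <v, e_2> = -7/sqrt(5).
Square and sum: Σ |<v, e_j>|^2 = 461/45.
Compute ||v||^2 = v·v = 14.
Deficit = 14 − 461/45 = 169/45 ≥ 0, confirming Bessel's inequality. (The deficit equals ||v − Σ <v,e_j> e_j||^2, the squared distance from v to span{e_j}.)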